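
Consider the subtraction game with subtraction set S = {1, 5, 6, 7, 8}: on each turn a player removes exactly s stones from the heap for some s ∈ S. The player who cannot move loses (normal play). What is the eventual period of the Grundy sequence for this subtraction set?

13

n :  0  1  2  3  4  5  6  7  8  9 10 11 12 13 14 15 16 17 18 19 20 21 22 23 24 25 26 27
G :  0  1  0  1  0  1  2  3  2  3  2  3  4  0  1  0  1  0  1  2  3  2  3  2  3  4  0  1
G(n+13) = G(n) holds for n = 0,…,7 (a full window of length max(S) = 8), so the sequence is purely periodic with period 13.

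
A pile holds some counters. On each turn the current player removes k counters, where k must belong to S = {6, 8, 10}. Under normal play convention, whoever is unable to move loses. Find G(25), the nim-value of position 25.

G(0) = 0
G(1) = mex{} = 0
G(2) = mex{} = 0
G(3) = mex{} = 0
G(4) = mex{} = 0
G(5) = mex{} = 0
G(6) = mex{0} = 1
G(7) = mex{0} = 1
G(8) = mex{0,0} = 1
G(9) = mex{0,0} = 1
G(10) = mex{0,0,0} = 1
G(11) = mex{0,0,0} = 1
G(12) = mex{1,0,0} = 2
G(13) = mex{1,0,0} = 2
G(14) = mex{1,1,0} = 2
G(15) = mex{1,1,0} = 2
G(16) = mex{1,1,1} = 0
G(17) = mex{1,1,1} = 0
G(18) = mex{2,1,1} = 0
G(19) = mex{2,1,1} = 0
G(20) = mex{2,2,1} = 0
G(21) = mex{2,2,1} = 0
G(22) = mex{0,2,2} = 1
G(23) = mex{0,2,2} = 1
G(24) = mex{0,0,2} = 1
G(25) = mex{0,0,2} = 1

1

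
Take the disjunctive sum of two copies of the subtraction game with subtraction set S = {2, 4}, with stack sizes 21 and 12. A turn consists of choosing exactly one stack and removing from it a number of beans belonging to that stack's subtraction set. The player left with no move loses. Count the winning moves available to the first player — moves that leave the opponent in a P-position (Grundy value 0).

2

All stacks use S = {2, 4}:
n :  0  1  2  3  4  5  6  7  8  9 10 11 12 13 14 15 16 17 18 19 20 21
G :  0  0  1  1  2  2  0  0  1  1  2  2  0  0  1  1  2  2  0  0  1  1
Stack A: G(21) = 1.
Stack B: G(12) = 0.
Combined Grundy value = 1 ⊕ 0 = 1.
A winning move leaves total XOR = 0, i.e. changes one component's Grundy value g to g ⊕ X where X is the current total.
Stack A: need g' = 1⊕1 = 0. Options: 21−2→G=0, 21−4→G=2. Hits: 1.
Stack B: need g' = 0⊕1 = 1. Options: 12−2→G=2, 12−4→G=1. Hits: 1.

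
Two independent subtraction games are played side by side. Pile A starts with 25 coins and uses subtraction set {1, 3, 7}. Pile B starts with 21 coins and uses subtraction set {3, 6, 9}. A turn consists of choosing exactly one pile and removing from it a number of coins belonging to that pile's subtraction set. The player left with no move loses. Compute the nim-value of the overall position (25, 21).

2

Pile A, S = {1, 3, 7}:
n :  0  1  2  3  4  5  6  7  8  9 10 11 12 13 14 15 16 17 18 19 20 21 22 23 24 25
G :  0  1  0  1  0  1  0  1  0  1  0  1  0  1  0  1  0  1  0  1  0  1  0  1  0  1
G_A(25) = 1.
Pile B, S = {3, 6, 9}:
n :  0  1  2  3  4  5  6  7  8  9 10 11 12 13 14 15 16 17 18 19 20 21
G :  0  0  0  1  1  1  2  2  2  3  3  3  0  0  0  1  1  1  2  2  2  3
G_B(21) = 3.
Combined Grundy value = 1 ⊕ 3 = 2.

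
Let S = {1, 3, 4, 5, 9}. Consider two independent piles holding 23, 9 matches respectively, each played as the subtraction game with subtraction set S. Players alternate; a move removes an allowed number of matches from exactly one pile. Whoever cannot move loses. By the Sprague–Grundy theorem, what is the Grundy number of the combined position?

All piles use S = {1, 3, 4, 5, 9}:
G(0) = 0
G(1) = mex{0} = 1
G(2) = mex{1} = 0
G(3) = mex{0,0} = 1
G(4) = mex{1,1,0} = 2
G(5) = mex{2,0,1,0} = 3
G(6) = mex{3,1,0,1} = 2
G(7) = mex{2,2,1,0} = 3
G(8) = mex{3,3,2,1} = 0
G(9) = mex{0,2,3,2,0} = 1
G(10) = mex{1,3,2,3,1} = 0
G(11) = mex{0,0,3,2,0} = 1
G(12) = mex{1,1,0,3,1} = 2
G(13) = mex{2,0,1,0,2} = 3
G(14) = mex{3,1,0,1,3} = 2
G(15) = mex{2,2,1,0,2} = 3
G(16) = mex{3,3,2,1,3} = 0
G(17) = mex{0,2,3,2,0} = 1
G(18) = mex{1,3,2,3,1} = 0
G(19) = mex{0,0,3,2,0} = 1
G(20) = mex{1,1,0,3,1} = 2
G(21) = mex{2,0,1,0,2} = 3
G(22) = mex{3,1,0,1,3} = 2
G(23) = mex{2,2,1,0,2} = 3
Pile A: G(23) = 3.
Pile B: G(9) = 1.
Combined Grundy value = 3 ⊕ 1 = 2.

2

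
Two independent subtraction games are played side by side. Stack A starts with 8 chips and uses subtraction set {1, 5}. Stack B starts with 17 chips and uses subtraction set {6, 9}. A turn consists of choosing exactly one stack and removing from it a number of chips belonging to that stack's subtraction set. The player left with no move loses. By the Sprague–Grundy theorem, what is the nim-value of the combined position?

Stack A, S = {1, 5}:
G(0) = 0
G(1) = mex{0} = 1
G(2) = mex{1} = 0
G(3) = mex{0} = 1
G(4) = mex{1} = 0
G(5) = mex{0,0} = 1
G(6) = mex{1,1} = 0
G(7) = mex{0,0} = 1
G(8) = mex{1,1} = 0
G_A(8) = 0.
Stack B, S = {6, 9}:
n :  0  1  2  3  4  5  6  7  8  9 10 11 12 13 14 15 16 17
G :  0  0  0  0  0  0  1  1  1  1  1  1  2  2  2  0  0  0
G_B(17) = 0.
Combined Grundy value = 0 ⊕ 0 = 0.

0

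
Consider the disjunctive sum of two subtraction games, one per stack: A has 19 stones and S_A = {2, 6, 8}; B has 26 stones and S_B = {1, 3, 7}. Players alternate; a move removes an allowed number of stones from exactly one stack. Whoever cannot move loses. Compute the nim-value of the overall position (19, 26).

0

Stack A, S = {2, 6, 8}:
G(0) = 0
G(1) = mex{} = 0
G(2) = mex{0} = 1
G(3) = mex{0} = 1
G(4) = mex{1} = 0
G(5) = mex{1} = 0
G(6) = mex{0,0} = 1
G(7) = mex{0,0} = 1
G(8) = mex{1,1,0} = 2
G(9) = mex{1,1,0} = 2
G(10) = mex{2,0,1} = 3
G(11) = mex{2,0,1} = 3
G(12) = mex{3,1,0} = 2
G(13) = mex{3,1,0} = 2
G(14) = mex{2,2,1} = 0
G(15) = mex{2,2,1} = 0
G(16) = mex{0,3,2} = 1
G(17) = mex{0,3,2} = 1
G(18) = mex{1,2,3} = 0
G(19) = mex{1,2,3} = 0
G_A(19) = 0.
Stack B, S = {1, 3, 7}:
G(0) = 0
G(1) = mex{0} = 1
G(2) = mex{1} = 0
G(3) = mex{0,0} = 1
G(4) = mex{1,1} = 0
G(5) = mex{0,0} = 1
G(6) = mex{1,1} = 0
G(7) = mex{0,0,0} = 1
G(8) = mex{1,1,1} = 0
G(9) = mex{0,0,0} = 1
G(10) = mex{1,1,1} = 0
G(11) = mex{0,0,0} = 1
G(12) = mex{1,1,1} = 0
G(13) = mex{0,0,0} = 1
G(14) = mex{1,1,1} = 0
G(15) = mex{0,0,0} = 1
G(16) = mex{1,1,1} = 0
G(17) = mex{0,0,0} = 1
G(18) = mex{1,1,1} = 0
G(19) = mex{0,0,0} = 1
G(20) = mex{1,1,1} = 0
G(21) = mex{0,0,0} = 1
G(22) = mex{1,1,1} = 0
G(23) = mex{0,0,0} = 1
G(24) = mex{1,1,1} = 0
G(25) = mex{0,0,0} = 1
G(26) = mex{1,1,1} = 0
G_B(26) = 0.
Combined Grundy value = 0 ⊕ 0 = 0.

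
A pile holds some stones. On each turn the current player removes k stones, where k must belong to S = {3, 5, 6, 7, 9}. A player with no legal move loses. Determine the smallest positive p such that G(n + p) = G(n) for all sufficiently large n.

12

n :  0  1  2  3  4  5  6  7  8  9 10 11 12 13 14 15 16 17 18 19 20 21 22 23 24 25
G :  0  0  0  1  1  1  2  2  2  3  3  3  0  0  0  1  1  1  2  2  2  3  3  3  0  0
G(n+12) = G(n) holds for n = 0,…,8 (a full window of length max(S) = 9), so the sequence is purely periodic with period 12.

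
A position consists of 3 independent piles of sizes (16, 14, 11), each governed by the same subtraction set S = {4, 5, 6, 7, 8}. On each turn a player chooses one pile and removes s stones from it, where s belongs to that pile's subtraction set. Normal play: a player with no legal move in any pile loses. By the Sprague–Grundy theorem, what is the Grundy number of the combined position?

3

All piles use S = {4, 5, 6, 7, 8}:
G(0) = 0
G(1) = mex{} = 0
G(2) = mex{} = 0
G(3) = mex{} = 0
G(4) = mex{0} = 1
G(5) = mex{0,0} = 1
G(6) = mex{0,0,0} = 1
G(7) = mex{0,0,0,0} = 1
G(8) = mex{1,0,0,0,0} = 2
G(9) = mex{1,1,0,0,0} = 2
G(10) = mex{1,1,1,0,0} = 2
G(11) = mex{1,1,1,1,0} = 2
G(12) = mex{2,1,1,1,1} = 0
G(13) = mex{2,2,1,1,1} = 0
G(14) = mex{2,2,2,1,1} = 0
G(15) = mex{2,2,2,2,1} = 0
G(16) = mex{0,2,2,2,2} = 1
Pile A: G(16) = 1.
Pile B: G(14) = 0.
Pile C: G(11) = 2.
Combined Grundy value = 1 ⊕ 0 ⊕ 2 = 3.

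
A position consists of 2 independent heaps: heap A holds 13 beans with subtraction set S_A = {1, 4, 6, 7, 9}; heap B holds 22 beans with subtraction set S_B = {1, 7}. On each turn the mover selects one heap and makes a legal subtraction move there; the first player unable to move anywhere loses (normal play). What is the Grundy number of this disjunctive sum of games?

Heap A, S = {1, 4, 6, 7, 9}:
G(0) = 0
G(1) = mex{0} = 1
G(2) = mex{1} = 0
G(3) = mex{0} = 1
G(4) = mex{1,0} = 2
G(5) = mex{2,1} = 0
G(6) = mex{0,0,0} = 1
G(7) = mex{1,1,1,0} = 2
G(8) = mex{2,2,0,1} = 3
G(9) = mex{3,0,1,0,0} = 2
G(10) = mex{2,1,2,1,1} = 0
G(11) = mex{0,2,0,2,0} = 1
G(12) = mex{1,3,1,0,1} = 2
G(13) = mex{2,2,2,1,2} = 0
G_A(13) = 0.
Heap B, S = {1, 7}:
G(0) = 0
G(1) = mex{0} = 1
G(2) = mex{1} = 0
G(3) = mex{0} = 1
G(4) = mex{1} = 0
G(5) = mex{0} = 1
G(6) = mex{1} = 0
G(7) = mex{0,0} = 1
G(8) = mex{1,1} = 0
G(9) = mex{0,0} = 1
G(10) = mex{1,1} = 0
G(11) = mex{0,0} = 1
G(12) = mex{1,1} = 0
G(13) = mex{0,0} = 1
G(14) = mex{1,1} = 0
G(15) = mex{0,0} = 1
G(16) = mex{1,1} = 0
G(17) = mex{0,0} = 1
G(18) = mex{1,1} = 0
G(19) = mex{0,0} = 1
G(20) = mex{1,1} = 0
G(21) = mex{0,0} = 1
G(22) = mex{1,1} = 0
G_B(22) = 0.
Combined Grundy value = 0 ⊕ 0 = 0.

0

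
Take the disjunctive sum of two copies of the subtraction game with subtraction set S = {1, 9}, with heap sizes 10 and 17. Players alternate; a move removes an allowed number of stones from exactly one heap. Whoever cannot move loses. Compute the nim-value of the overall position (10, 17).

All heaps use S = {1, 9}:
n :  0  1  2  3  4  5  6  7  8  9 10 11 12 13 14 15 16 17
G :  0  1  0  1  0  1  0  1  0  1  0  1  0  1  0  1  0  1
Heap A: G(10) = 0.
Heap B: G(17) = 1.
Combined Grundy value = 0 ⊕ 1 = 1.

1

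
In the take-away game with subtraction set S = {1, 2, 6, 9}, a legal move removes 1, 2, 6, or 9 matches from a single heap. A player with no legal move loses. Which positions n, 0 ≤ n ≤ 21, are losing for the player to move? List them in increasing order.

G(0) = 0
G(1) = mex{0} = 1
G(2) = mex{1,0} = 2
G(3) = mex{2,1} = 0
G(4) = mex{0,2} = 1
G(5) = mex{1,0} = 2
G(6) = mex{2,1,0} = 3
G(7) = mex{3,2,1} = 0
G(8) = mex{0,3,2} = 1
G(9) = mex{1,0,0,0} = 2
G(10) = mex{2,1,1,1} = 0
G(11) = mex{0,2,2,2} = 1
G(12) = mex{1,0,3,0} = 2
G(13) = mex{2,1,0,1} = 3
G(14) = mex{3,2,1,2} = 0
G(15) = mex{0,3,2,3} = 1
G(16) = mex{1,0,0,0} = 2
G(17) = mex{2,1,1,1} = 0
G(18) = mex{0,2,2,2} = 1
G(19) = mex{1,0,3,0} = 2
G(20) = mex{2,1,0,1} = 3
G(21) = mex{3,2,1,2} = 0
P-positions are exactly the n with G(n) = 0.

0, 3, 7, 10, 14, 17, 21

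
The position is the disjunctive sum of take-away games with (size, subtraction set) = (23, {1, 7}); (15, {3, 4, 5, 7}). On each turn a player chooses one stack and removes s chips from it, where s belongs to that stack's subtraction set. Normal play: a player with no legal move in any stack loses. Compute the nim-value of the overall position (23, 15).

0

Stack A, S = {1, 7}:
G(0) = 0
G(1) = mex{0} = 1
G(2) = mex{1} = 0
G(3) = mex{0} = 1
G(4) = mex{1} = 0
G(5) = mex{0} = 1
G(6) = mex{1} = 0
G(7) = mex{0,0} = 1
G(8) = mex{1,1} = 0
G(9) = mex{0,0} = 1
G(10) = mex{1,1} = 0
G(11) = mex{0,0} = 1
G(12) = mex{1,1} = 0
G(13) = mex{0,0} = 1
G(14) = mex{1,1} = 0
G(15) = mex{0,0} = 1
G(16) = mex{1,1} = 0
G(17) = mex{0,0} = 1
G(18) = mex{1,1} = 0
G(19) = mex{0,0} = 1
G(20) = mex{1,1} = 0
G(21) = mex{0,0} = 1
G(22) = mex{1,1} = 0
G(23) = mex{0,0} = 1
G_A(23) = 1.
Stack B, S = {3, 4, 5, 7}:
G(0) = 0
G(1) = mex{} = 0
G(2) = mex{} = 0
G(3) = mex{0} = 1
G(4) = mex{0,0} = 1
G(5) = mex{0,0,0} = 1
G(6) = mex{1,0,0} = 2
G(7) = mex{1,1,0,0} = 2
G(8) = mex{1,1,1,0} = 2
G(9) = mex{2,1,1,0} = 3
G(10) = mex{2,2,1,1} = 0
G(11) = mex{2,2,2,1} = 0
G(12) = mex{3,2,2,1} = 0
G(13) = mex{0,3,2,2} = 1
G(14) = mex{0,0,3,2} = 1
G(15) = mex{0,0,0,2} = 1
G_B(15) = 1.
Combined Grundy value = 1 ⊕ 1 = 0.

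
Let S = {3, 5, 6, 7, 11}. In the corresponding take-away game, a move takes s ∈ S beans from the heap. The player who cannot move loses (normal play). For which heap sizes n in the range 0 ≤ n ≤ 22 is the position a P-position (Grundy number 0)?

n :  0  1  2  3  4  5  6  7  8  9 10 11 12 13 14 15 16 17 18 19 20 21 22
G :  0  0  0  1  1  1  2  2  2  3  0  3  4  1  0  5  2  1  0  3  2  1  0
P-positions are exactly the n with G(n) = 0.

0, 1, 2, 10, 14, 18, 22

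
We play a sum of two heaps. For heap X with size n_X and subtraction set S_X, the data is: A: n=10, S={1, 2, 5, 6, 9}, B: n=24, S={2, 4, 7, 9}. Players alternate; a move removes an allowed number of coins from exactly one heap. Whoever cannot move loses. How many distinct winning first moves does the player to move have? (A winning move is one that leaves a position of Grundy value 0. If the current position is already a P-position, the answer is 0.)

Heap A, S = {1, 2, 5, 6, 9}:
n :  0  1  2  3  4  5  6  7  8  9 10
G :  0  1  2  0  1  2  3  0  1  2  0
G_A(10) = 0.
Heap B, S = {2, 4, 7, 9}:
G(0) = 0
G(1) = mex{} = 0
G(2) = mex{0} = 1
G(3) = mex{0} = 1
G(4) = mex{1,0} = 2
G(5) = mex{1,0} = 2
G(6) = mex{2,1} = 0
G(7) = mex{2,1,0} = 3
G(8) = mex{0,2,0} = 1
G(9) = mex{3,2,1,0} = 4
G(10) = mex{1,0,1,0} = 2
G(11) = mex{4,3,2,1} = 0
G(12) = mex{2,1,2,1} = 0
G(13) = mex{0,4,0,2} = 1
G(14) = mex{0,2,3,2} = 1
G(15) = mex{1,0,1,0} = 2
G(16) = mex{1,0,4,3} = 2
G(17) = mex{2,1,2,1} = 0
G(18) = mex{2,1,0,4} = 3
G(19) = mex{0,2,0,2} = 1
G(20) = mex{3,2,1,0} = 4
G(21) = mex{1,0,1,0} = 2
G(22) = mex{4,3,2,1} = 0
G(23) = mex{2,1,2,1} = 0
G(24) = mex{0,4,0,2} = 1
G_B(24) = 1.
Combined Grundy value = 0 ⊕ 1 = 1.
A winning move leaves total XOR = 0, i.e. changes one component's Grundy value g to g ⊕ X where X is the current total.
Heap A: need g' = 0⊕1 = 1. Options: 10−1→G=2, 10−2→G=1, 10−5→G=2, 10−6→G=1, 10−9→G=1. Hits: 3.
Heap B: need g' = 1⊕1 = 0. Options: 24−2→G=0, 24−4→G=4, 24−7→G=0, 24−9→G=2. Hits: 2.

5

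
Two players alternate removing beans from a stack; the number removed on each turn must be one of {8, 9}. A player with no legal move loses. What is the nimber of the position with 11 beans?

1

G(0) = 0
G(1) = mex{} = 0
G(2) = mex{} = 0
G(3) = mex{} = 0
G(4) = mex{} = 0
G(5) = mex{} = 0
G(6) = mex{} = 0
G(7) = mex{} = 0
G(8) = mex{0} = 1
G(9) = mex{0,0} = 1
G(10) = mex{0,0} = 1
G(11) = mex{0,0} = 1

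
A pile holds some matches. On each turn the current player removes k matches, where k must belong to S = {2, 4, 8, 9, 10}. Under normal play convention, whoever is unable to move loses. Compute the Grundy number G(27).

1

n :  0  1  2  3  4  5  6  7  8  9 10 11 12 13 14 15 16 17 18 19 20 21 22 23 24 25 26 27
G :  0  0  1  1  2  2  0  0  1  1  2  2  0  0  1  1  2  2  0  0  1  1  2  2  0  0  1  1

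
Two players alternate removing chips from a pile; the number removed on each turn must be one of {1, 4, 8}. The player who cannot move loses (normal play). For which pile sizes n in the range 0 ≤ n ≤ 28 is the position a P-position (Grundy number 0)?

G(0) = 0
G(1) = mex{0} = 1
G(2) = mex{1} = 0
G(3) = mex{0} = 1
G(4) = mex{1,0} = 2
G(5) = mex{2,1} = 0
G(6) = mex{0,0} = 1
G(7) = mex{1,1} = 0
G(8) = mex{0,2,0} = 1
G(9) = mex{1,0,1} = 2
G(10) = mex{2,1,0} = 3
G(11) = mex{3,0,1} = 2
G(12) = mex{2,1,2} = 0
G(13) = mex{0,2,0} = 1
G(14) = mex{1,3,1} = 0
G(15) = mex{0,2,0} = 1
G(16) = mex{1,0,1} = 2
G(17) = mex{2,1,2} = 0
G(18) = mex{0,0,3} = 1
G(19) = mex{1,1,2} = 0
G(20) = mex{0,2,0} = 1
G(21) = mex{1,0,1} = 2
G(22) = mex{2,1,0} = 3
G(23) = mex{3,0,1} = 2
G(24) = mex{2,1,2} = 0
G(25) = mex{0,2,0} = 1
G(26) = mex{1,3,1} = 0
G(27) = mex{0,2,0} = 1
G(28) = mex{1,0,1} = 2
P-positions are exactly the n with G(n) = 0.

0, 2, 5, 7, 12, 14, 17, 19, 24, 26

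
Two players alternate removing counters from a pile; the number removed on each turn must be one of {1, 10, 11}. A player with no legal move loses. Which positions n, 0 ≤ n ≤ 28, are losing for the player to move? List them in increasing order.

0, 2, 4, 6, 8, 20, 22, 24, 26, 28

G(0) = 0
G(1) = mex{0} = 1
G(2) = mex{1} = 0
G(3) = mex{0} = 1
G(4) = mex{1} = 0
G(5) = mex{0} = 1
G(6) = mex{1} = 0
G(7) = mex{0} = 1
G(8) = mex{1} = 0
G(9) = mex{0} = 1
G(10) = mex{1,0} = 2
G(11) = mex{2,1,0} = 3
G(12) = mex{3,0,1} = 2
G(13) = mex{2,1,0} = 3
G(14) = mex{3,0,1} = 2
G(15) = mex{2,1,0} = 3
G(16) = mex{3,0,1} = 2
G(17) = mex{2,1,0} = 3
G(18) = mex{3,0,1} = 2
G(19) = mex{2,1,0} = 3
G(20) = mex{3,2,1} = 0
G(21) = mex{0,3,2} = 1
G(22) = mex{1,2,3} = 0
G(23) = mex{0,3,2} = 1
G(24) = mex{1,2,3} = 0
G(25) = mex{0,3,2} = 1
G(26) = mex{1,2,3} = 0
G(27) = mex{0,3,2} = 1
G(28) = mex{1,2,3} = 0
P-positions are exactly the n with G(n) = 0.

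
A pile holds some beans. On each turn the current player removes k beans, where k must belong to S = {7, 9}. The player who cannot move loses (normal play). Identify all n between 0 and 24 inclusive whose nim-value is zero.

n :  0  1  2  3  4  5  6  7  8  9 10 11 12 13 14 15 16 17 18 19 20 21 22 23 24
G :  0  0  0  0  0  0  0  1  1  1  1  1  1  1  2  2  0  0  0  0  0  0  0  1  1
P-positions are exactly the n with G(n) = 0.

0, 1, 2, 3, 4, 5, 6, 16, 17, 18, 19, 20, 21, 22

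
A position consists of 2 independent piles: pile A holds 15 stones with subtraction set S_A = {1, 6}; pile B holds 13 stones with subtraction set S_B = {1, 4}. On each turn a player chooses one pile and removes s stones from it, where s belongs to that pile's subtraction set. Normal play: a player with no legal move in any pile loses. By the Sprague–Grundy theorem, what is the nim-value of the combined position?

Pile A, S = {1, 6}:
G(0) = 0
G(1) = mex{0} = 1
G(2) = mex{1} = 0
G(3) = mex{0} = 1
G(4) = mex{1} = 0
G(5) = mex{0} = 1
G(6) = mex{1,0} = 2
G(7) = mex{2,1} = 0
G(8) = mex{0,0} = 1
G(9) = mex{1,1} = 0
G(10) = mex{0,0} = 1
G(11) = mex{1,1} = 0
G(12) = mex{0,2} = 1
G(13) = mex{1,0} = 2
G(14) = mex{2,1} = 0
G(15) = mex{0,0} = 1
G_A(15) = 1.
Pile B, S = {1, 4}:
G(0) = 0
G(1) = mex{0} = 1
G(2) = mex{1} = 0
G(3) = mex{0} = 1
G(4) = mex{1,0} = 2
G(5) = mex{2,1} = 0
G(6) = mex{0,0} = 1
G(7) = mex{1,1} = 0
G(8) = mex{0,2} = 1
G(9) = mex{1,0} = 2
G(10) = mex{2,1} = 0
G(11) = mex{0,0} = 1
G(12) = mex{1,1} = 0
G(13) = mex{0,2} = 1
G_B(13) = 1.
Combined Grundy value = 1 ⊕ 1 = 0.

0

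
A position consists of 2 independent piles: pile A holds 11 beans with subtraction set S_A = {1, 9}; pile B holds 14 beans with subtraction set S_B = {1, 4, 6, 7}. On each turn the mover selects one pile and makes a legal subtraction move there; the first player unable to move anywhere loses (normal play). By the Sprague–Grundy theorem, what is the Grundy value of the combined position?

0

Pile A, S = {1, 9}:
G(0) = 0
G(1) = mex{0} = 1
G(2) = mex{1} = 0
G(3) = mex{0} = 1
G(4) = mex{1} = 0
G(5) = mex{0} = 1
G(6) = mex{1} = 0
G(7) = mex{0} = 1
G(8) = mex{1} = 0
G(9) = mex{0,0} = 1
G(10) = mex{1,1} = 0
G(11) = mex{0,0} = 1
G_A(11) = 1.
Pile B, S = {1, 4, 6, 7}:
G(0) = 0
G(1) = mex{0} = 1
G(2) = mex{1} = 0
G(3) = mex{0} = 1
G(4) = mex{1,0} = 2
G(5) = mex{2,1} = 0
G(6) = mex{0,0,0} = 1
G(7) = mex{1,1,1,0} = 2
G(8) = mex{2,2,0,1} = 3
G(9) = mex{3,0,1,0} = 2
G(10) = mex{2,1,2,1} = 0
G(11) = mex{0,2,0,2} = 1
G(12) = mex{1,3,1,0} = 2
G(13) = mex{2,2,2,1} = 0
G(14) = mex{0,0,3,2} = 1
G_B(14) = 1.
Combined Grundy value = 1 ⊕ 1 = 0.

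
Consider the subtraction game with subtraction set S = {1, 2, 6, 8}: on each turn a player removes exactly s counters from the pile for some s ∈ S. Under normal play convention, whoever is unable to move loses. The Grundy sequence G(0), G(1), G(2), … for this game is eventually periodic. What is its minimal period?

G(0) = 0
G(1) = mex{0} = 1
G(2) = mex{1,0} = 2
G(3) = mex{2,1} = 0
G(4) = mex{0,2} = 1
G(5) = mex{1,0} = 2
G(6) = mex{2,1,0} = 3
G(7) = mex{3,2,1} = 0
G(8) = mex{0,3,2,0} = 1
G(9) = mex{1,0,0,1} = 2
G(10) = mex{2,1,1,2} = 0
G(11) = mex{0,2,2,0} = 1
G(12) = mex{1,0,3,1} = 2
G(13) = mex{2,1,0,2} = 3
G(14) = mex{3,2,1,3} = 0
G(15) = mex{0,3,2,0} = 1
G(16) = mex{1,0,0,1} = 2
G(n+7) = G(n) holds for n = 0,…,7 (a full window of length max(S) = 8), so the sequence is purely periodic with period 7.

7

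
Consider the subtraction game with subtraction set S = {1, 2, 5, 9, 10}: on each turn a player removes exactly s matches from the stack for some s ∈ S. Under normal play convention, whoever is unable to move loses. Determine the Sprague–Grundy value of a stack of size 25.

5

n :  0  1  2  3  4  5  6  7  8  9 10 11 12 13 14 15 16 17 18 19 20 21 22 23 24 25
G :  0  1  2  0  1  2  0  1  2  3  4  5  3  4  0  1  2  0  1  2  0  1  2  3  4  5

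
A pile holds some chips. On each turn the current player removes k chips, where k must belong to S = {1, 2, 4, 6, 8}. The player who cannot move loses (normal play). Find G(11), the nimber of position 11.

1

n :  0  1  2  3  4  5  6  7  8  9 10 11
G :  0  1  2  0  1  2  3  4  5  3  0  1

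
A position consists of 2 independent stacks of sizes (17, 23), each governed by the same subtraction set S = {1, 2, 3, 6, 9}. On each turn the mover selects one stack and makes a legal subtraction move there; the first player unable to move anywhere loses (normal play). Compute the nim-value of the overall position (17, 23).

2

All stacks use S = {1, 2, 3, 6, 9}:
G(0) = 0
G(1) = mex{0} = 1
G(2) = mex{1,0} = 2
G(3) = mex{2,1,0} = 3
G(4) = mex{3,2,1} = 0
G(5) = mex{0,3,2} = 1
G(6) = mex{1,0,3,0} = 2
G(7) = mex{2,1,0,1} = 3
G(8) = mex{3,2,1,2} = 0
G(9) = mex{0,3,2,3,0} = 1
G(10) = mex{1,0,3,0,1} = 2
G(11) = mex{2,1,0,1,2} = 3
G(12) = mex{3,2,1,2,3} = 0
G(13) = mex{0,3,2,3,0} = 1
G(14) = mex{1,0,3,0,1} = 2
G(15) = mex{2,1,0,1,2} = 3
G(16) = mex{3,2,1,2,3} = 0
G(17) = mex{0,3,2,3,0} = 1
G(18) = mex{1,0,3,0,1} = 2
G(19) = mex{2,1,0,1,2} = 3
G(20) = mex{3,2,1,2,3} = 0
G(21) = mex{0,3,2,3,0} = 1
G(22) = mex{1,0,3,0,1} = 2
G(23) = mex{2,1,0,1,2} = 3
Stack A: G(17) = 1.
Stack B: G(23) = 3.
Combined Grundy value = 1 ⊕ 3 = 2.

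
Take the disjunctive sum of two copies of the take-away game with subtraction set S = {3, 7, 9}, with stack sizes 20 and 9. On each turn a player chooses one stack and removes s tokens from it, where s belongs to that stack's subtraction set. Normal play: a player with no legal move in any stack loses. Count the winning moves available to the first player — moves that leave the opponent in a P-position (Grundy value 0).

All stacks use S = {3, 7, 9}:
n :  0  1  2  3  4  5  6  7  8  9 10 11 12 13 14 15 16 17 18 19 20
G :  0  0  0  1  1  1  0  2  2  1  3  3  0  2  0  1  0  1  0  1  0
Stack A: G(20) = 0.
Stack B: G(9) = 1.
Combined Grundy value = 0 ⊕ 1 = 1.
A winning move leaves total XOR = 0, i.e. changes one component's Grundy value g to g ⊕ X where X is the current total.
Stack A: need g' = 0⊕1 = 1. Options: 20−3→G=1, 20−7→G=2, 20−9→G=3. Hits: 1.
Stack B: need g' = 1⊕1 = 0. Options: 9−3→G=0, 9−7→G=0, 9−9→G=0. Hits: 3.

4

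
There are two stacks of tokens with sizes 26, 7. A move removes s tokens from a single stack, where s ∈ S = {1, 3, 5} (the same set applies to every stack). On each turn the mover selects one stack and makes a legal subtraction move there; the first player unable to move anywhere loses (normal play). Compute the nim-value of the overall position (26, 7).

1

All stacks use S = {1, 3, 5}:
n :  0  1  2  3  4  5  6  7  8  9 10 11 12 13 14 15 16 17 18 19 20 21 22 23 24 25 26
G :  0  1  0  1  0  1  0  1  0  1  0  1  0  1  0  1  0  1  0  1  0  1  0  1  0  1  0
Stack A: G(26) = 0.
Stack B: G(7) = 1.
Combined Grundy value = 0 ⊕ 1 = 1.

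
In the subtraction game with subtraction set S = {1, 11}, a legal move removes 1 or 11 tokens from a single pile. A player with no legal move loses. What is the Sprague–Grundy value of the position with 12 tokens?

n :  0  1  2  3  4  5  6  7  8  9 10 11 12
G :  0  1  0  1  0  1  0  1  0  1  0  1  0

0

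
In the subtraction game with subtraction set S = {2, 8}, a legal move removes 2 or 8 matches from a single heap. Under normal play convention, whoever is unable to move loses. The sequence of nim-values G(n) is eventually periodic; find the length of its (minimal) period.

10

G(0) = 0
G(1) = mex{} = 0
G(2) = mex{0} = 1
G(3) = mex{0} = 1
G(4) = mex{1} = 0
G(5) = mex{1} = 0
G(6) = mex{0} = 1
G(7) = mex{0} = 1
G(8) = mex{1,0} = 2
G(9) = mex{1,0} = 2
G(10) = mex{2,1} = 0
G(11) = mex{2,1} = 0
G(12) = mex{0,0} = 1
G(13) = mex{0,0} = 1
G(14) = mex{1,1} = 0
G(15) = mex{1,1} = 0
G(16) = mex{0,2} = 1
G(17) = mex{0,2} = 1
G(18) = mex{1,0} = 2
G(19) = mex{1,0} = 2
G(20) = mex{2,1} = 0
G(21) = mex{2,1} = 0
G(n+10) = G(n) holds for n = 0,…,7 (a full window of length max(S) = 8), so the sequence is purely periodic with period 10.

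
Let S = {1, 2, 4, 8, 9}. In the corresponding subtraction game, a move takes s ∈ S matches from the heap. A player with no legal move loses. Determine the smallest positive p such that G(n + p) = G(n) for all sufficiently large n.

13

n :  0  1  2  3  4  5  6  7  8  9 10 11 12 13 14 15 16 17 18 19 20 21 22 23 24 25 26 27
G :  0  1  2  0  1  2  0  1  2  3  4  5  3  0  1  2  0  1  2  0  1  2  3  4  5  3  0  1
G(n+13) = G(n) holds for n = 0,…,8 (a full window of length max(S) = 9), so the sequence is purely periodic with period 13.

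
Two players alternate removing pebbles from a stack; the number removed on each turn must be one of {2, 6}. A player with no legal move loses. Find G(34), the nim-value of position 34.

G(0) = 0
G(1) = mex{} = 0
G(2) = mex{0} = 1
G(3) = mex{0} = 1
G(4) = mex{1} = 0
G(5) = mex{1} = 0
G(6) = mex{0,0} = 1
G(7) = mex{0,0} = 1
G(8) = mex{1,1} = 0
G(9) = mex{1,1} = 0
G(10) = mex{0,0} = 1
G(11) = mex{0,0} = 1
G(12) = mex{1,1} = 0
G(13) = mex{1,1} = 0
G(14) = mex{0,0} = 1
G(15) = mex{0,0} = 1
G(16) = mex{1,1} = 0
G(17) = mex{1,1} = 0
G(18) = mex{0,0} = 1
G(19) = mex{0,0} = 1
G(20) = mex{1,1} = 0
G(21) = mex{1,1} = 0
G(22) = mex{0,0} = 1
G(23) = mex{0,0} = 1
G(24) = mex{1,1} = 0
G(25) = mex{1,1} = 0
G(26) = mex{0,0} = 1
G(27) = mex{0,0} = 1
G(28) = mex{1,1} = 0
G(29) = mex{1,1} = 0
G(30) = mex{0,0} = 1
G(31) = mex{0,0} = 1
G(32) = mex{1,1} = 0
G(33) = mex{1,1} = 0
G(34) = mex{0,0} = 1

1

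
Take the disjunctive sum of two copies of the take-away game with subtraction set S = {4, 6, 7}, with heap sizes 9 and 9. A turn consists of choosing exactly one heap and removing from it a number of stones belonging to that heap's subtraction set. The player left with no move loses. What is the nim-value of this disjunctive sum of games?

0

All heaps use S = {4, 6, 7}:
n : 0 1 2 3 4 5 6 7 8 9
G : 0 0 0 0 1 1 1 1 2 2
Heap A: G(9) = 2.
Heap B: G(9) = 2.
Combined Grundy value = 2 ⊕ 2 = 0.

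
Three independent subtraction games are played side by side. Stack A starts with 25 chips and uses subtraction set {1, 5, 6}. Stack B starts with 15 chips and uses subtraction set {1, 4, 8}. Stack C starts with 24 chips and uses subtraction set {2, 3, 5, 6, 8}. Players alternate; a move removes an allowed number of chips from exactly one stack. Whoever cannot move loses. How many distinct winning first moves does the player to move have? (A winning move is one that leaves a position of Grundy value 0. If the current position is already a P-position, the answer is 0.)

Stack A, S = {1, 5, 6}:
n :  0  1  2  3  4  5  6  7  8  9 10 11 12 13 14 15 16 17 18 19 20 21 22 23 24 25
G :  0  1  0  1  0  1  2  3  2  3  2  0  1  0  1  0  1  2  3  2  3  2  0  1  0  1
G_A(25) = 1.
Stack B, S = {1, 4, 8}:
G(0) = 0
G(1) = mex{0} = 1
G(2) = mex{1} = 0
G(3) = mex{0} = 1
G(4) = mex{1,0} = 2
G(5) = mex{2,1} = 0
G(6) = mex{0,0} = 1
G(7) = mex{1,1} = 0
G(8) = mex{0,2,0} = 1
G(9) = mex{1,0,1} = 2
G(10) = mex{2,1,0} = 3
G(11) = mex{3,0,1} = 2
G(12) = mex{2,1,2} = 0
G(13) = mex{0,2,0} = 1
G(14) = mex{1,3,1} = 0
G(15) = mex{0,2,0} = 1
G_B(15) = 1.
Stack C, S = {2, 3, 5, 6, 8}:
G(0) = 0
G(1) = mex{} = 0
G(2) = mex{0} = 1
G(3) = mex{0,0} = 1
G(4) = mex{1,0} = 2
G(5) = mex{1,1,0} = 2
G(6) = mex{2,1,0,0} = 3
G(7) = mex{2,2,1,0} = 3
G(8) = mex{3,2,1,1,0} = 4
G(9) = mex{3,3,2,1,0} = 4
G(10) = mex{4,3,2,2,1} = 0
G(11) = mex{4,4,3,2,1} = 0
G(12) = mex{0,4,3,3,2} = 1
G(13) = mex{0,0,4,3,2} = 1
G(14) = mex{1,0,4,4,3} = 2
G(15) = mex{1,1,0,4,3} = 2
G(16) = mex{2,1,0,0,4} = 3
G(17) = mex{2,2,1,0,4} = 3
G(18) = mex{3,2,1,1,0} = 4
G(19) = mex{3,3,2,1,0} = 4
G(20) = mex{4,3,2,2,1} = 0
G(21) = mex{4,4,3,2,1} = 0
G(22) = mex{0,4,3,3,2} = 1
G(23) = mex{0,0,4,3,2} = 1
G(24) = mex{1,0,4,4,3} = 2
G_C(24) = 2.
Combined Grundy value = 1 ⊕ 1 ⊕ 2 = 2.
A winning move leaves total XOR = 0, i.e. changes one component's Grundy value g to g ⊕ X where X is the current total.
Stack A: need g' = 1⊕2 = 3. Options: 25−1→G=0, 25−5→G=3, 25−6→G=2. Hits: 1.
Stack B: need g' = 1⊕2 = 3. Options: 15−1→G=0, 15−4→G=2, 15−8→G=0. Hits: 0.
Stack C: need g' = 2⊕2 = 0. Options: 24−2→G=1, 24−3→G=0, 24−5→G=4, 24−6→G=4, 24−8→G=3. Hits: 1.

2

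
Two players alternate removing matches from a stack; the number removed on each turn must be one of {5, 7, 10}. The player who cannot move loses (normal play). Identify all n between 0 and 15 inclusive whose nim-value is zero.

G(0) = 0
G(1) = mex{} = 0
G(2) = mex{} = 0
G(3) = mex{} = 0
G(4) = mex{} = 0
G(5) = mex{0} = 1
G(6) = mex{0} = 1
G(7) = mex{0,0} = 1
G(8) = mex{0,0} = 1
G(9) = mex{0,0} = 1
G(10) = mex{1,0,0} = 2
G(11) = mex{1,0,0} = 2
G(12) = mex{1,1,0} = 2
G(13) = mex{1,1,0} = 2
G(14) = mex{1,1,0} = 2
G(15) = mex{2,1,1} = 0
P-positions are exactly the n with G(n) = 0.

0, 1, 2, 3, 4, 15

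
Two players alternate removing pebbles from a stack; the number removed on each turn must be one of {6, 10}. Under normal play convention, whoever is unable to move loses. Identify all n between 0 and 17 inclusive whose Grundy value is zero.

0, 1, 2, 3, 4, 5, 16, 17

n :  0  1  2  3  4  5  6  7  8  9 10 11 12 13 14 15 16 17
G :  0  0  0  0  0  0  1  1  1  1  1  1  2  2  2  2  0  0
P-positions are exactly the n with G(n) = 0.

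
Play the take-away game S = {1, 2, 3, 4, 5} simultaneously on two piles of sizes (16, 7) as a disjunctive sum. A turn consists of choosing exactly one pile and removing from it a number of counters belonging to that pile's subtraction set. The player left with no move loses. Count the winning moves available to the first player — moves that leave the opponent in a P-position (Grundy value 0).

2

All piles use S = {1, 2, 3, 4, 5}:
G(0) = 0
G(1) = mex{0} = 1
G(2) = mex{1,0} = 2
G(3) = mex{2,1,0} = 3
G(4) = mex{3,2,1,0} = 4
G(5) = mex{4,3,2,1,0} = 5
G(6) = mex{5,4,3,2,1} = 0
G(7) = mex{0,5,4,3,2} = 1
G(8) = mex{1,0,5,4,3} = 2
G(9) = mex{2,1,0,5,4} = 3
G(10) = mex{3,2,1,0,5} = 4
G(11) = mex{4,3,2,1,0} = 5
G(12) = mex{5,4,3,2,1} = 0
G(13) = mex{0,5,4,3,2} = 1
G(14) = mex{1,0,5,4,3} = 2
G(15) = mex{2,1,0,5,4} = 3
G(16) = mex{3,2,1,0,5} = 4
Pile A: G(16) = 4.
Pile B: G(7) = 1.
Combined Grundy value = 4 ⊕ 1 = 5.
A winning move leaves total XOR = 0, i.e. changes one component's Grundy value g to g ⊕ X where X is the current total.
Pile A: need g' = 4⊕5 = 1. Options: 16−1→G=3, 16−2→G=2, 16−3→G=1, 16−4→G=0, 16−5→G=5. Hits: 1.
Pile B: need g' = 1⊕5 = 4. Options: 7−1→G=0, 7−2→G=5, 7−3→G=4, 7−4→G=3, 7−5→G=2. Hits: 1.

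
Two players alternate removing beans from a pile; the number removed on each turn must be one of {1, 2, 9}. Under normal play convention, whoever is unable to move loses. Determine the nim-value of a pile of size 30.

n :  0  1  2  3  4  5  6  7  8  9 10 11 12 13 14 15 16 17 18 19 20 21 22 23 24 25 26 27 28 29 30
G :  0  1  2  0  1  2  0  1  2  3  0  1  2  0  1  2  0  1  2  3  0  1  2  0  1  2  0  1  2  3  0

0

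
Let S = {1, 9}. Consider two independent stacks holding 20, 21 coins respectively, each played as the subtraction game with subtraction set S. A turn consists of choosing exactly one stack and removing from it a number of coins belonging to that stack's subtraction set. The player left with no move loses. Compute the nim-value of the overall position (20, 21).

All stacks use S = {1, 9}:
G(0) = 0
G(1) = mex{0} = 1
G(2) = mex{1} = 0
G(3) = mex{0} = 1
G(4) = mex{1} = 0
G(5) = mex{0} = 1
G(6) = mex{1} = 0
G(7) = mex{0} = 1
G(8) = mex{1} = 0
G(9) = mex{0,0} = 1
G(10) = mex{1,1} = 0
G(11) = mex{0,0} = 1
G(12) = mex{1,1} = 0
G(13) = mex{0,0} = 1
G(14) = mex{1,1} = 0
G(15) = mex{0,0} = 1
G(16) = mex{1,1} = 0
G(17) = mex{0,0} = 1
G(18) = mex{1,1} = 0
G(19) = mex{0,0} = 1
G(20) = mex{1,1} = 0
G(21) = mex{0,0} = 1
Stack A: G(20) = 0.
Stack B: G(21) = 1.
Combined Grundy value = 0 ⊕ 1 = 1.

1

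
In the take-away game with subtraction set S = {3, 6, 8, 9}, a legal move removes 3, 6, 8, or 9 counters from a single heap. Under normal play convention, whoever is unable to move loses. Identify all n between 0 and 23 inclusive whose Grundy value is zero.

n :  0  1  2  3  4  5  6  7  8  9 10 11 12 13 14 15 16 17 18 19 20 21 22 23
G :  0  0  0  1  1  1  2  2  2  3  3  3  0  0  0  1  1  1  2  2  2  3  3  3
P-positions are exactly the n with G(n) = 0.

0, 1, 2, 12, 13, 14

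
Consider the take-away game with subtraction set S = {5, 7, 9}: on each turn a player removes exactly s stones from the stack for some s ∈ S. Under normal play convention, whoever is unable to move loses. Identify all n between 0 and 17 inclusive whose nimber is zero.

G(0) = 0
G(1) = mex{} = 0
G(2) = mex{} = 0
G(3) = mex{} = 0
G(4) = mex{} = 0
G(5) = mex{0} = 1
G(6) = mex{0} = 1
G(7) = mex{0,0} = 1
G(8) = mex{0,0} = 1
G(9) = mex{0,0,0} = 1
G(10) = mex{1,0,0} = 2
G(11) = mex{1,0,0} = 2
G(12) = mex{1,1,0} = 2
G(13) = mex{1,1,0} = 2
G(14) = mex{1,1,1} = 0
G(15) = mex{2,1,1} = 0
G(16) = mex{2,1,1} = 0
G(17) = mex{2,2,1} = 0
P-positions are exactly the n with G(n) = 0.

0, 1, 2, 3, 4, 14, 15, 16, 17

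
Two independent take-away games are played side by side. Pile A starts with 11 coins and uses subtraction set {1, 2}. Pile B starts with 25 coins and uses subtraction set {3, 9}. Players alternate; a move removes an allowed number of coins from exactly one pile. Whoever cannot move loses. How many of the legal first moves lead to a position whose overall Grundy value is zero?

1

Pile A, S = {1, 2}:
n :  0  1  2  3  4  5  6  7  8  9 10 11
G :  0  1  2  0  1  2  0  1  2  0  1  2
G_A(11) = 2.
Pile B, S = {3, 9}:
n :  0  1  2  3  4  5  6  7  8  9 10 11 12 13 14 15 16 17 18 19 20 21 22 23 24 25
G :  0  0  0  1  1  1  0  0  0  1  1  1  0  0  0  1  1  1  0  0  0  1  1  1  0  0
G_B(25) = 0.
Combined Grundy value = 2 ⊕ 0 = 2.
A winning move leaves total XOR = 0, i.e. changes one component's Grundy value g to g ⊕ X where X is the current total.
Pile A: need g' = 2⊕2 = 0. Options: 11−1→G=1, 11−2→G=0. Hits: 1.
Pile B: need g' = 0⊕2 = 2. Options: 25−3→G=1, 25−9→G=1. Hits: 0.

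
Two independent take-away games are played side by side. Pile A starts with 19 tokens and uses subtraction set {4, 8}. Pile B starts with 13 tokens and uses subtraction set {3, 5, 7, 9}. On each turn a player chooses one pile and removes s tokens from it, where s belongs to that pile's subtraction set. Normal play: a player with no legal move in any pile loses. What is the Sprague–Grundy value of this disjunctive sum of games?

1

Pile A, S = {4, 8}:
G(0) = 0
G(1) = mex{} = 0
G(2) = mex{} = 0
G(3) = mex{} = 0
G(4) = mex{0} = 1
G(5) = mex{0} = 1
G(6) = mex{0} = 1
G(7) = mex{0} = 1
G(8) = mex{1,0} = 2
G(9) = mex{1,0} = 2
G(10) = mex{1,0} = 2
G(11) = mex{1,0} = 2
G(12) = mex{2,1} = 0
G(13) = mex{2,1} = 0
G(14) = mex{2,1} = 0
G(15) = mex{2,1} = 0
G(16) = mex{0,2} = 1
G(17) = mex{0,2} = 1
G(18) = mex{0,2} = 1
G(19) = mex{0,2} = 1
G_A(19) = 1.
Pile B, S = {3, 5, 7, 9}:
G(0) = 0
G(1) = mex{} = 0
G(2) = mex{} = 0
G(3) = mex{0} = 1
G(4) = mex{0} = 1
G(5) = mex{0,0} = 1
G(6) = mex{1,0} = 2
G(7) = mex{1,0,0} = 2
G(8) = mex{1,1,0} = 2
G(9) = mex{2,1,0,0} = 3
G(10) = mex{2,1,1,0} = 3
G(11) = mex{2,2,1,0} = 3
G(12) = mex{3,2,1,1} = 0
G(13) = mex{3,2,2,1} = 0
G_B(13) = 0.
Combined Grundy value = 1 ⊕ 0 = 1.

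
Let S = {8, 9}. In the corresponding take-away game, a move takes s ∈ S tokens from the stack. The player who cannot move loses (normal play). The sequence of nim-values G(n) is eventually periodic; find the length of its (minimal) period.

n :  0  1  2  3  4  5  6  7  8  9 10 11 12 13 14 15 16 17 18 19 20 21 22 23 24 25 26 27 28 29 30 31 32 33 34 35
G :  0  0  0  0  0  0  0  0  1  1  1  1  1  1  1  1  2  0  0  0  0  0  0  0  0  1  1  1  1  1  1  1  1  2  0  0
G(n+17) = G(n) holds for n = 0,…,8 (a full window of length max(S) = 9), so the sequence is purely periodic with period 17.

17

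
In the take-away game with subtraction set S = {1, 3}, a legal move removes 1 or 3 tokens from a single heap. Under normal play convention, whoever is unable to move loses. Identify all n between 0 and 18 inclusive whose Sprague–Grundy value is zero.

0, 2, 4, 6, 8, 10, 12, 14, 16, 18

n :  0  1  2  3  4  5  6  7  8  9 10 11 12 13 14 15 16 17 18
G :  0  1  0  1  0  1  0  1  0  1  0  1  0  1  0  1  0  1  0
P-positions are exactly the n with G(n) = 0.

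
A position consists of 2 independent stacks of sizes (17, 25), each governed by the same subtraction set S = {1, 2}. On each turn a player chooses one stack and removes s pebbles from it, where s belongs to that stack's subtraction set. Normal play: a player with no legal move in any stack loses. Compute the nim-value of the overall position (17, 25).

3

All stacks use S = {1, 2}:
G(0) = 0
G(1) = mex{0} = 1
G(2) = mex{1,0} = 2
G(3) = mex{2,1} = 0
G(4) = mex{0,2} = 1
G(5) = mex{1,0} = 2
G(6) = mex{2,1} = 0
G(7) = mex{0,2} = 1
G(8) = mex{1,0} = 2
G(9) = mex{2,1} = 0
G(10) = mex{0,2} = 1
G(11) = mex{1,0} = 2
G(12) = mex{2,1} = 0
G(13) = mex{0,2} = 1
G(14) = mex{1,0} = 2
G(15) = mex{2,1} = 0
G(16) = mex{0,2} = 1
G(17) = mex{1,0} = 2
G(18) = mex{2,1} = 0
G(19) = mex{0,2} = 1
G(20) = mex{1,0} = 2
G(21) = mex{2,1} = 0
G(22) = mex{0,2} = 1
G(23) = mex{1,0} = 2
G(24) = mex{2,1} = 0
G(25) = mex{0,2} = 1
Stack A: G(17) = 2.
Stack B: G(25) = 1.
Combined Grundy value = 2 ⊕ 1 = 3.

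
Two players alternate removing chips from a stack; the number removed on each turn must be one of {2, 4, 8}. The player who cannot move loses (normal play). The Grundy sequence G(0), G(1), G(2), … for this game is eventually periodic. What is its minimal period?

n :  0  1  2  3  4  5  6  7  8  9 10 11 12 13 14 15
G :  0  0  1  1  2  2  0  0  1  1  2  2  0  0  1  1
G(n+6) = G(n) holds for n = 0,…,7 (a full window of length max(S) = 8), so the sequence is purely periodic with period 6.

6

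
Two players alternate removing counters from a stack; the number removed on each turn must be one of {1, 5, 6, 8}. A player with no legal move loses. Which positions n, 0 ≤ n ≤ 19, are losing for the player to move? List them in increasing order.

0, 2, 4, 11, 13, 15

G(0) = 0
G(1) = mex{0} = 1
G(2) = mex{1} = 0
G(3) = mex{0} = 1
G(4) = mex{1} = 0
G(5) = mex{0,0} = 1
G(6) = mex{1,1,0} = 2
G(7) = mex{2,0,1} = 3
G(8) = mex{3,1,0,0} = 2
G(9) = mex{2,0,1,1} = 3
G(10) = mex{3,1,0,0} = 2
G(11) = mex{2,2,1,1} = 0
G(12) = mex{0,3,2,0} = 1
G(13) = mex{1,2,3,1} = 0
G(14) = mex{0,3,2,2} = 1
G(15) = mex{1,2,3,3} = 0
G(16) = mex{0,0,2,2} = 1
G(17) = mex{1,1,0,3} = 2
G(18) = mex{2,0,1,2} = 3
G(19) = mex{3,1,0,0} = 2
P-positions are exactly the n with G(n) = 0.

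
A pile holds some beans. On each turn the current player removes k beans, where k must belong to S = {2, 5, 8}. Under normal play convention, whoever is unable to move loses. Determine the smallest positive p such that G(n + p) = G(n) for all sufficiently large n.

n :  0  1  2  3  4  5  6  7  8  9 10 11 12 13 14 15 16 17 18 19 20 21
G :  0  0  1  1  0  2  1  0  2  1  0  0  1  1  0  2  1  0  2  1  0  0
G(n+10) = G(n) holds for n = 0,…,7 (a full window of length max(S) = 8), so the sequence is purely periodic with period 10.

10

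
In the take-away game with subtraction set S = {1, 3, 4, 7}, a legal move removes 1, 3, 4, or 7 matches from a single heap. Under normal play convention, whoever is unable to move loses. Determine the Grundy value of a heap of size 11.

G(0) = 0
G(1) = mex{0} = 1
G(2) = mex{1} = 0
G(3) = mex{0,0} = 1
G(4) = mex{1,1,0} = 2
G(5) = mex{2,0,1} = 3
G(6) = mex{3,1,0} = 2
G(7) = mex{2,2,1,0} = 3
G(8) = mex{3,3,2,1} = 0
G(9) = mex{0,2,3,0} = 1
G(10) = mex{1,3,2,1} = 0
G(11) = mex{0,0,3,2} = 1

1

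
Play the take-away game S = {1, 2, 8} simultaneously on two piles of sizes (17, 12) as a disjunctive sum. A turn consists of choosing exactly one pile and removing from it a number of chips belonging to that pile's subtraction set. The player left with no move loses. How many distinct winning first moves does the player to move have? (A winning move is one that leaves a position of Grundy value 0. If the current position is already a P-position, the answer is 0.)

3

All piles use S = {1, 2, 8}:
n :  0  1  2  3  4  5  6  7  8  9 10 11 12 13 14 15 16 17
G :  0  1  2  0  1  2  0  1  2  0  1  2  0  1  2  0  1  2
Pile A: G(17) = 2.
Pile B: G(12) = 0.
Combined Grundy value = 2 ⊕ 0 = 2.
A winning move leaves total XOR = 0, i.e. changes one component's Grundy value g to g ⊕ X where X is the current total.
Pile A: need g' = 2⊕2 = 0. Options: 17−1→G=1, 17−2→G=0, 17−8→G=0. Hits: 2.
Pile B: need g' = 0⊕2 = 2. Options: 12−1→G=2, 12−2→G=1, 12−8→G=1. Hits: 1.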